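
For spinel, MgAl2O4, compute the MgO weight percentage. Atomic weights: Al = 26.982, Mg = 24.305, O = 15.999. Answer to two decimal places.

28.33 wt%

M(MgAl2O4) = 142.265 g/mol; M(MgO) = 40.304 g/mol.
Moles MgO per formula unit = 1 Mg ÷ 1 = 1.0000.
MgO fraction = (1.0000 × 40.304) / 142.265 = 40.304/142.265 = 0.2833.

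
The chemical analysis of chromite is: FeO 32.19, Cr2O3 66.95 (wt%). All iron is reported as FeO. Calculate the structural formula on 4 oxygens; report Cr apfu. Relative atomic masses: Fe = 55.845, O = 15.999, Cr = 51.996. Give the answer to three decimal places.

1.991 Cr apfu

32.19 wt% FeO ÷ 71.844 g/mol = 0.44805 mol, giving 0.44805 Fe and 0.44805 O.
66.95 wt% Cr2O3 ÷ 151.989 g/mol = 0.44049 mol, giving 0.88098 Cr and 1.32147 O.
Oxygen sums to 1.76952; scaling by 4/1.76952 = 2.26050 puts the formula on 4 O.
Cr: 0.88098 × 2.26050 = 1.991 atoms per formula unit.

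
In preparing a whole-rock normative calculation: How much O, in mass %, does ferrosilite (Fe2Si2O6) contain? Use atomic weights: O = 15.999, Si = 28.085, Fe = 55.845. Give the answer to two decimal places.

36.38 mass %

Molar mass of Fe2Si2O6: 2×55.845 + 2×28.085 + 6×15.999 = 263.854 g/mol.
Mass of O per formula unit: 6 × 15.999 = 95.994 g.
Weight fraction O = 95.994 / 263.854 = 0.3638.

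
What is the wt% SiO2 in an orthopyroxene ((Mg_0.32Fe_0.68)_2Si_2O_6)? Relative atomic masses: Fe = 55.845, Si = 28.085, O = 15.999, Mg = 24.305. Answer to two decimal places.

49.32 wt%

Formula mass = 243.668 g/mol.
2 Si → 2.0000 mol SiO2 per formula unit; M(SiO2) = 60.083, so SiO2 mass = 120.166 g.
120.166/243.668 × 100 = 49.32 wt%.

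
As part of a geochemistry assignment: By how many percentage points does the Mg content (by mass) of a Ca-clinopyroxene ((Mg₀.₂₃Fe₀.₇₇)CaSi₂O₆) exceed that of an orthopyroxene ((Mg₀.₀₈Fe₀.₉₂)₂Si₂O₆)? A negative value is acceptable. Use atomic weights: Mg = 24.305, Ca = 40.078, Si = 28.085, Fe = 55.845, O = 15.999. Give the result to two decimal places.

First mineral: 5.590 g Mg in 240.833 g formula = 2.32 wt% Mg.
Second mineral: 3.889 g Mg in 258.808 g formula = 1.50 wt% Mg.
2.32% − 1.50% gives a difference of 0.82 percentage points.

0.82 percentage points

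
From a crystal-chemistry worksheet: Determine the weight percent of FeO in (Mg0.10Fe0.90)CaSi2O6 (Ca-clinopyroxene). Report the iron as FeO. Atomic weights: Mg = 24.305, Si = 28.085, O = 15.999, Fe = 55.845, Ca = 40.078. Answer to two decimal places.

Molar mass of (Mg0.10Fe0.90)CaSi2O6 = 0.10×24.305 + 0.90×55.845 + 1×40.078 + 2×28.085 + 6×15.999 = 244.933 g/mol.
Each formula unit contains 0.90 Fe, equivalent to 0.90/1 = 0.9000 mol FeO.
M(FeO) = 1×55.845 + 1×15.999 = 71.844 g/mol.
Mass of FeO per formula unit = 0.9000 × 71.844 = 64.660 g.
FeO wt% = 64.660 / 244.933 × 100 = 26.40%.

26.40 wt%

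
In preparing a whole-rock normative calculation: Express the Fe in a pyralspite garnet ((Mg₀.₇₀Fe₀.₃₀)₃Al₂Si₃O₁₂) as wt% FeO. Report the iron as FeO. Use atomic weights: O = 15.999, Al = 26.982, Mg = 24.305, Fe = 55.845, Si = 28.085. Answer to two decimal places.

14.98 wt%

Formula mass = 431.508 g/mol.
0.90 Fe → 0.9000 mol FeO per formula unit; M(FeO) = 71.844, so FeO mass = 64.660 g.
64.660/431.508 × 100 = 14.98 wt%.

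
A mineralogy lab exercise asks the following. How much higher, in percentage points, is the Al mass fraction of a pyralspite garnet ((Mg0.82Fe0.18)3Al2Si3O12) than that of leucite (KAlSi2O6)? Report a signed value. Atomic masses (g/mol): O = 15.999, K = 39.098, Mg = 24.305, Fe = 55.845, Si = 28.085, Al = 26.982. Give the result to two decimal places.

0.48 percentage points

Al in (Mg0.82Fe0.18)3Al2Si3O12: molar mass 420.154 g/mol; 2×26.982 = 53.964 g → 12.84 wt%.
Al in KAlSi2O6: molar mass 218.244 g/mol; 1×26.982 = 26.982 g → 12.36 wt%.
Difference = 12.84 − 12.36 = 0.48 percentage points.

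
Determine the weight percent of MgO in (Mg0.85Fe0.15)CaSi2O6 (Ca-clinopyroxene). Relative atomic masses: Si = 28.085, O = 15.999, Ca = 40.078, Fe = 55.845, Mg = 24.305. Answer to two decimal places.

15.48 wt%

Formula mass = 221.278 g/mol.
0.85 Mg → 0.8500 mol MgO per formula unit; M(MgO) = 40.304, so MgO mass = 34.258 g.
34.258/221.278 × 100 = 15.48 wt%.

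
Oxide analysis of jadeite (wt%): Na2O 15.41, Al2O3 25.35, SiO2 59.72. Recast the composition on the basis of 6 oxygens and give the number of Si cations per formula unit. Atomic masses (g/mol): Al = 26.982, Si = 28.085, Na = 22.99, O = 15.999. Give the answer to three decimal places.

2.000 Si apfu

Na2O: 15.41/61.979 = 0.24863 mol → 0.49726 mol Na, 0.24863 mol O.
Al2O3: 25.35/101.961 = 0.24862 mol → 0.49724 mol Al, 0.74586 mol O.
SiO2: 59.72/60.083 = 0.99396 mol → 0.99396 mol Si, 1.98792 mol O.
Total oxygen = 2.98241 mol. Normalization factor = 6/2.98241 = 2.01180.
Si per 6 O = 0.99396 × 2.01180 = 2.000.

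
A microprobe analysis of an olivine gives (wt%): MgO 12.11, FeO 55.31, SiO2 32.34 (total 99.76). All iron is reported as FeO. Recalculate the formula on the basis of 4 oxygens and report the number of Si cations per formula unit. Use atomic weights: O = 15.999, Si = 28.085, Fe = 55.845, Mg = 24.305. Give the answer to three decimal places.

1.003 Si apfu

12.11 wt% MgO ÷ 40.304 g/mol = 0.30047 mol, giving 0.30047 Mg and 0.30047 O.
55.31 wt% FeO ÷ 71.844 g/mol = 0.76986 mol, giving 0.76986 Fe and 0.76986 O.
32.34 wt% SiO2 ÷ 60.083 g/mol = 0.53826 mol, giving 0.53826 Si and 1.07652 O.
Oxygen sums to 2.14685; scaling by 4/2.14685 = 1.86319 puts the formula on 4 O.
Si: 0.53826 × 1.86319 = 1.003 atoms per formula unit.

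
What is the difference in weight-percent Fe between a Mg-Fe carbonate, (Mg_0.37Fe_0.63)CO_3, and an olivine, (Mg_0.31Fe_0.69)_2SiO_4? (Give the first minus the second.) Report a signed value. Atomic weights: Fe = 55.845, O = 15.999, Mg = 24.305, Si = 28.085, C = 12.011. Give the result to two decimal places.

-8.06 percentage points

Fe in (Mg_0.37Fe_0.63)CO_3: molar mass 104.183 g/mol; 0.63×55.845 = 35.182 g → 33.77 wt%.
Fe in (Mg_0.31Fe_0.69)_2SiO_4: molar mass 184.216 g/mol; 1.38×55.845 = 77.066 g → 41.83 wt%.
Difference = 33.77 − 41.83 = -8.06 percentage points.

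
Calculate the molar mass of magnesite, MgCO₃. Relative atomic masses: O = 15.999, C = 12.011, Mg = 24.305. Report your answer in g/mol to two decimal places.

The formula mass is the sum 1(24.305) + 1(12.011) + 3(15.999).

84.31 g/mol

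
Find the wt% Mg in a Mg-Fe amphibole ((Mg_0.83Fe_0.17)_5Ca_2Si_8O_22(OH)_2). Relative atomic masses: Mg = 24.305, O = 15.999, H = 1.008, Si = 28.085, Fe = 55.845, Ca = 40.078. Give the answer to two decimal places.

Molar mass of (Mg_0.83Fe_0.17)_5Ca_2Si_8O_22(OH)_2: 4.15*24.305 + 0.85*55.845 + 2*40.078 + 8*28.085 + 24*15.999 + 2*1.008 = 839.162 g/mol.
Mass of Mg per formula unit: 4.15 × 24.305 = 100.866 g.
Weight fraction Mg = 100.866 / 839.162 = 0.1202.

12.02 wt%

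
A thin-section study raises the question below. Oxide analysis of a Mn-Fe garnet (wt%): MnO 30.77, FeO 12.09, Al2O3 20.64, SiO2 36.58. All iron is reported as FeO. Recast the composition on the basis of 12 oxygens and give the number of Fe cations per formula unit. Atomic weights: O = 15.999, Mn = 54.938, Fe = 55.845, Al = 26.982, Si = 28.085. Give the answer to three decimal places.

0.832 Fe apfu

30.77 wt% MnO ÷ 70.937 g/mol = 0.43377 mol, giving 0.43377 Mn and 0.43377 O.
12.09 wt% FeO ÷ 71.844 g/mol = 0.16828 mol, giving 0.16828 Fe and 0.16828 O.
20.64 wt% Al2O3 ÷ 101.961 g/mol = 0.20243 mol, giving 0.40486 Al and 0.60729 O.
36.58 wt% SiO2 ÷ 60.083 g/mol = 0.60882 mol, giving 0.60882 Si and 1.21764 O.
Oxygen sums to 2.42698; scaling by 12/2.42698 = 4.94442 puts the formula on 12 O.
Fe: 0.16828 × 4.94442 = 0.832 atoms per formula unit.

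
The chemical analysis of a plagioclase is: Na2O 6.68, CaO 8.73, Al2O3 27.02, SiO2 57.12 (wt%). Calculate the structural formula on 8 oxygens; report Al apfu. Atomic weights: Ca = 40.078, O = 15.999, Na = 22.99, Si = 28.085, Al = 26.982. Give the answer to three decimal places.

1.433 Al apfu

Na2O: 6.68/61.979 = 0.10778 mol → 0.21556 mol Na, 0.10778 mol O.
CaO: 8.73/56.077 = 0.15568 mol → 0.15568 mol Ca, 0.15568 mol O.
Al2O3: 27.02/101.961 = 0.26500 mol → 0.53000 mol Al, 0.79500 mol O.
SiO2: 57.12/60.083 = 0.95068 mol → 0.95068 mol Si, 1.90136 mol O.
Total oxygen = 2.95982 mol. Normalization factor = 8/2.95982 = 2.70287.
Al per 8 O = 0.53000 × 2.70287 = 1.433.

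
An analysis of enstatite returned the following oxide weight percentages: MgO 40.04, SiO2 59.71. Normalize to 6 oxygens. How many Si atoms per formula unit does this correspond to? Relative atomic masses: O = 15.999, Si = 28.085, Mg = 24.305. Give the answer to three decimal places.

MgO (M=40.304): mol = 0.99345; Mg = 0.99345, O = 0.99345.
SiO2 (M=60.083): mol = 0.99379; Si = 0.99379, O = 1.98758.
ΣO = 2.98103; factor = 6/ΣO = 2.01273.
Si apfu = 0.99379 × 2.01273 = 2.000.

2.000 Si apfu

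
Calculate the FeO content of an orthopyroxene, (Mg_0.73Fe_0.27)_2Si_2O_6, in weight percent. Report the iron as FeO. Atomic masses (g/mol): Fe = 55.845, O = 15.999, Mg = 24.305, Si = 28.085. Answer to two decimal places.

17.81 wt%

M((Mg_0.73Fe_0.27)_2Si_2O_6) = 217.806 g/mol; M(FeO) = 71.844 g/mol.
Moles FeO per formula unit = 0.54 Fe ÷ 1 = 0.5400.
FeO fraction = (0.5400 × 71.844) / 217.806 = 38.796/217.806 = 0.1781.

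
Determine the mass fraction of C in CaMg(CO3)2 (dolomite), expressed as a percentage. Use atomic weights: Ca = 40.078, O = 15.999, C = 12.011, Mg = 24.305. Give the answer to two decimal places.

13.03 mass %

Molar mass of CaMg(CO3)2: 1*40.078 + 1*24.305 + 2*12.011 + 6*15.999 = 184.399 g/mol.
Mass of C per formula unit: 2 × 12.011 = 24.022 g.
Weight fraction C = 24.022 / 184.399 = 0.1303.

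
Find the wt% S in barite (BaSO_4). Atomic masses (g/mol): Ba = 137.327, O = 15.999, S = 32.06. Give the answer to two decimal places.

13.74 wt%

Formula mass = 1×137.327 + 1×32.06 + 4×15.999 = 233.383 g/mol, of which 32.060 g is S.
So S makes up 32.060/233.383 = 0.1374 of the mass, i.e. 13.74%.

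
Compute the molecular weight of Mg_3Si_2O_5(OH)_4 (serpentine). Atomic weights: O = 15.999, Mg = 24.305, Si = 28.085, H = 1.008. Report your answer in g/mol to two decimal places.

Mg: 3 × 24.305 = 72.9150
Si: 2 × 28.085 = 56.1700
O: 9 × 15.999 = 143.9910
H: 4 × 1.008 = 4.0320
Summing the contributions gives the formula mass.

277.11 g/mol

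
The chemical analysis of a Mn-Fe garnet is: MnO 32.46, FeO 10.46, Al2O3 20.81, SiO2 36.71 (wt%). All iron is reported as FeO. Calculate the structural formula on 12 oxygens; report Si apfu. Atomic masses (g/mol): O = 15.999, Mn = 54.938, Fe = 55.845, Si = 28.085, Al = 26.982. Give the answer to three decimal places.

3.008 Si apfu

MnO (M=70.937): mol = 0.45759; Mn = 0.45759, O = 0.45759.
FeO (M=71.844): mol = 0.14559; Fe = 0.14559, O = 0.14559.
Al2O3 (M=101.961): mol = 0.20410; Al = 0.40820, O = 0.61230.
SiO2 (M=60.083): mol = 0.61099; Si = 0.61099, O = 1.22198.
ΣO = 2.43746; factor = 12/ΣO = 4.92316.
Si apfu = 0.61099 × 4.92316 = 3.008.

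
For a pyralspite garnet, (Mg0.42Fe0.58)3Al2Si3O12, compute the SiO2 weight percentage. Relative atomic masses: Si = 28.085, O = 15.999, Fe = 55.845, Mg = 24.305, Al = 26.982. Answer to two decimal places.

39.36 wt%

M((Mg0.42Fe0.58)3Al2Si3O12) = 458.002 g/mol; M(SiO2) = 60.083 g/mol.
Moles SiO2 per formula unit = 3 Si ÷ 1 = 3.0000.
SiO2 fraction = (3.0000 × 60.083) / 458.002 = 180.249/458.002 = 0.3936.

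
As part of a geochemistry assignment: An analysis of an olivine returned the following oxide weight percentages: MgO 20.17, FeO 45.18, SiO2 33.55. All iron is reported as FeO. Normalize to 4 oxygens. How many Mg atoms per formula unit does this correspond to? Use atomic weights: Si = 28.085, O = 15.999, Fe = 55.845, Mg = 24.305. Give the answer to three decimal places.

0.891 Mg apfu

MgO (M=40.304): mol = 0.50045; Mg = 0.50045, O = 0.50045.
FeO (M=71.844): mol = 0.62886; Fe = 0.62886, O = 0.62886.
SiO2 (M=60.083): mol = 0.55839; Si = 0.55839, O = 1.11678.
ΣO = 2.24609; factor = 4/ΣO = 1.78087.
Mg apfu = 0.50045 × 1.78087 = 0.891.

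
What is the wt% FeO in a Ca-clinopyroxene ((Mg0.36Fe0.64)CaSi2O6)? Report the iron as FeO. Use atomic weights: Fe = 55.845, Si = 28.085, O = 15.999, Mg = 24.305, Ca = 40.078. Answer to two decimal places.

Molar mass of (Mg0.36Fe0.64)CaSi2O6 = 0.36·24.305 + 0.64·55.845 + 1·40.078 + 2·28.085 + 6·15.999 = 236.733 g/mol.
Each formula unit contains 0.64 Fe, equivalent to 0.64/1 = 0.6400 mol FeO.
M(FeO) = 1×55.845 + 1×15.999 = 71.844 g/mol.
Mass of FeO per formula unit = 0.6400 × 71.844 = 45.980 g.
FeO wt% = 45.980 / 236.733 × 100 = 19.42%.

19.42 wt%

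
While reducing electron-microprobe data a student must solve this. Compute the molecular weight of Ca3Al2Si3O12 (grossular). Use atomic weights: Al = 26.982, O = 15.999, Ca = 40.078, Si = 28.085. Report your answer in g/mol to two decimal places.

M = 3×40.078 + 2×26.982 + 3×28.085 + 12×15.999

450.44 g/mol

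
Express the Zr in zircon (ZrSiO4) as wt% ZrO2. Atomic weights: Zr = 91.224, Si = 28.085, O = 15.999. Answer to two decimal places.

Molar mass of ZrSiO4 = 1*91.224 + 1*28.085 + 4*15.999 = 183.305 g/mol.
Each formula unit contains 1 Zr, equivalent to 1/1 = 1.0000 mol ZrO2.
M(ZrO2) = 1×91.224 + 2×15.999 = 123.222 g/mol.
Mass of ZrO2 per formula unit = 1.0000 × 123.222 = 123.222 g.
ZrO2 wt% = 123.222 / 183.305 × 100 = 67.22%.

67.22 wt%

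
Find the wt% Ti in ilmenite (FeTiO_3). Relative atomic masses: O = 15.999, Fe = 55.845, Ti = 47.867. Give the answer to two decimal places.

31.55 mass %

M(FeTiO_3) = 151.709 g/mol.
Ti contributes 1 × 47.867 = 47.867 g per mole.
47.867/151.709 = 0.3155 → 31.55%.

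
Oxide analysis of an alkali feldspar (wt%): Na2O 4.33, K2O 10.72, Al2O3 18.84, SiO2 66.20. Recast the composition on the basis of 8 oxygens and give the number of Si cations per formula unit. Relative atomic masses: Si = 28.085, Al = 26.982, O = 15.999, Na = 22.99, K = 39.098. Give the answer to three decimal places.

Na2O (M=61.979): mol = 0.06986; Na = 0.13972, O = 0.06986.
K2O (M=94.195): mol = 0.11381; K = 0.22762, O = 0.11381.
Al2O3 (M=101.961): mol = 0.18478; Al = 0.36956, O = 0.55434.
SiO2 (M=60.083): mol = 1.10181; Si = 1.10181, O = 2.20362.
ΣO = 2.94163; factor = 8/ΣO = 2.71958.
Si apfu = 1.10181 × 2.71958 = 2.996.

2.996 Si apfu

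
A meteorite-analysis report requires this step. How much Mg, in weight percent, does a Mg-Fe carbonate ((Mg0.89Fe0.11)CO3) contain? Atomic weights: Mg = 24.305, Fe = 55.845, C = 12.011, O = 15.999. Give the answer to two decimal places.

Formula mass = 0.89·24.305 + 0.11·55.845 + 1·12.011 + 3·15.999 = 87.782 g/mol, of which 21.631 g is Mg.
So Mg makes up 21.631/87.782 = 0.2464 of the mass, i.e. 24.64%.

24.64 weight percent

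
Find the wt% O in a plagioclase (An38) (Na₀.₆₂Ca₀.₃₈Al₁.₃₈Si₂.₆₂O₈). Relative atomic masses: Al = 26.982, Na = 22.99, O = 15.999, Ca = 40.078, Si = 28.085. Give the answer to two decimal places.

Formula mass = 0.62*22.99 + 0.38*40.078 + 1.38*26.982 + 2.62*28.085 + 8*15.999 = 268.293 g/mol, of which 127.992 g is O.
So O makes up 127.992/268.293 = 0.4771 of the mass, i.e. 47.71%.

47.71 mass %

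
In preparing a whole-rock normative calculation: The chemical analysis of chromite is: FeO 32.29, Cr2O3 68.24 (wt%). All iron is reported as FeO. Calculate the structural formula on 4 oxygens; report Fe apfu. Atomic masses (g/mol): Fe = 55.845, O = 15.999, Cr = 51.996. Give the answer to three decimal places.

1.001 Fe apfu

FeO: 32.29/71.844 = 0.44945 mol → 0.44945 mol Fe, 0.44945 mol O.
Cr2O3: 68.24/151.989 = 0.44898 mol → 0.89796 mol Cr, 1.34694 mol O.
Total oxygen = 1.79639 mol. Normalization factor = 4/1.79639 = 2.22669.
Fe per 4 O = 0.44945 × 2.22669 = 1.001.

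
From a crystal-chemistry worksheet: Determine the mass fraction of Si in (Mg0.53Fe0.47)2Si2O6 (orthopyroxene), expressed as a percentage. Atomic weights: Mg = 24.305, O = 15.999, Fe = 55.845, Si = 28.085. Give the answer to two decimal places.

24.38 mass %

M((Mg0.53Fe0.47)2Si2O6) = 230.422 g/mol.
Si contributes 2 × 28.085 = 56.170 g per mole.
56.170/230.422 = 0.2438 → 24.38%.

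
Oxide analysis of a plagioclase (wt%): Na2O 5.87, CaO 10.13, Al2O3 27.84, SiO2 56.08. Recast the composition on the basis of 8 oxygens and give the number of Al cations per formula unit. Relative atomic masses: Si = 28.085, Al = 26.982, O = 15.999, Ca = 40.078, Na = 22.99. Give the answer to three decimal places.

5.87 wt% Na2O ÷ 61.979 g/mol = 0.09471 mol, giving 0.18942 Na and 0.09471 O.
10.13 wt% CaO ÷ 56.077 g/mol = 0.18064 mol, giving 0.18064 Ca and 0.18064 O.
27.84 wt% Al2O3 ÷ 101.961 g/mol = 0.27305 mol, giving 0.54610 Al and 0.81915 O.
56.08 wt% SiO2 ÷ 60.083 g/mol = 0.93338 mol, giving 0.93338 Si and 1.86676 O.
Oxygen sums to 2.96126; scaling by 8/2.96126 = 2.70155 puts the formula on 8 O.
Al: 0.54610 × 2.70155 = 1.475 atoms per formula unit.

1.475 Al apfu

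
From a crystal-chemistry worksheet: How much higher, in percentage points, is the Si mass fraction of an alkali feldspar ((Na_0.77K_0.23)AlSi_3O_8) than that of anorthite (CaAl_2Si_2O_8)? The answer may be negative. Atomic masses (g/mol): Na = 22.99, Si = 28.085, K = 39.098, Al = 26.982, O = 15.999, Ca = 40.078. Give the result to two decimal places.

11.49 percentage points

M((Na_0.77K_0.23)AlSi_3O_8) = 265.924 g/mol, so wt% Si = 84.255/265.924 × 100 = 31.68%.
M(CaAl_2Si_2O_8) = 278.204 g/mol, so wt% Si = 56.170/278.204 × 100 = 20.19%.
31.68 − 20.19 = 11.49 pp.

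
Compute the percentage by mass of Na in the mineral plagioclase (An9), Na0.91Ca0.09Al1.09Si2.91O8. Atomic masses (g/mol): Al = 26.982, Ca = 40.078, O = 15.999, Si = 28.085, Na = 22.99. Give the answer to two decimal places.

7.93 weight percent

M(Na0.91Ca0.09Al1.09Si2.91O8) = 263.658 g/mol.
Na contributes 0.91 × 22.99 = 20.921 g per mole.
20.921/263.658 = 0.0793 → 7.93%.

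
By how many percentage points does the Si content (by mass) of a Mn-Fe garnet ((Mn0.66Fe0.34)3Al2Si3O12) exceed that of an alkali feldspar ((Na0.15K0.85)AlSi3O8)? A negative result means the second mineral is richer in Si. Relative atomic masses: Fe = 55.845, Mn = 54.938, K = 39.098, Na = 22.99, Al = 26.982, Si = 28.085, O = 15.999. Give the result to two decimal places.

-13.55 percentage points

First mineral: 84.255 g Si in 495.946 g formula = 16.99 wt% Si.
Second mineral: 84.255 g Si in 275.911 g formula = 30.54 wt% Si.
16.99% − 30.54% gives a difference of -13.55 percentage points.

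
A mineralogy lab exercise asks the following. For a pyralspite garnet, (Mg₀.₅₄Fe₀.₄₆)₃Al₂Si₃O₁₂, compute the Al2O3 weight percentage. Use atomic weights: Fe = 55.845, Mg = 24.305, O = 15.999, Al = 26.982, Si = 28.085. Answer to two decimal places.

Molar mass of (Mg₀.₅₄Fe₀.₄₆)₃Al₂Si₃O₁₂ = 1.62·24.305 + 1.38·55.845 + 2·26.982 + 3·28.085 + 12·15.999 = 446.647 g/mol.
Each formula unit contains 2 Al, equivalent to 2/2 = 1.0000 mol Al2O3.
M(Al2O3) = 2×26.982 + 3×15.999 = 101.961 g/mol.
Mass of Al2O3 per formula unit = 1.0000 × 101.961 = 101.961 g.
Al2O3 wt% = 101.961 / 446.647 × 100 = 22.83%.

22.83 wt%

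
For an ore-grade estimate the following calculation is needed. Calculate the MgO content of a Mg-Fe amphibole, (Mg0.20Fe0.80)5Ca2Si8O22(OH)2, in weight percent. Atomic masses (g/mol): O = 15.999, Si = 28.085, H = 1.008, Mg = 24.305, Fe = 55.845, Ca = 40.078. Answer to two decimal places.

Molar mass of (Mg0.20Fe0.80)5Ca2Si8O22(OH)2 = 1×24.305 + 4×55.845 + 2×40.078 + 8×28.085 + 24×15.999 + 2×1.008 = 938.513 g/mol.
Each formula unit contains 1 Mg, equivalent to 1/1 = 1.0000 mol MgO.
M(MgO) = 1×24.305 + 1×15.999 = 40.304 g/mol.
Mass of MgO per formula unit = 1.0000 × 40.304 = 40.304 g.
MgO wt% = 40.304 / 938.513 × 100 = 4.29%.

4.29 wt%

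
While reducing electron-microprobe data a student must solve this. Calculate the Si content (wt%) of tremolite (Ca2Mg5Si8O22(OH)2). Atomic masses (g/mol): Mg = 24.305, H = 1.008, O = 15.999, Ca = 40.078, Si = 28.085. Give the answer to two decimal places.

M(Ca2Mg5Si8O22(OH)2) = 812.353 g/mol.
Si contributes 8 × 28.085 = 224.680 g per mole.
224.680/812.353 = 0.2766 → 27.66%.

27.66 wt%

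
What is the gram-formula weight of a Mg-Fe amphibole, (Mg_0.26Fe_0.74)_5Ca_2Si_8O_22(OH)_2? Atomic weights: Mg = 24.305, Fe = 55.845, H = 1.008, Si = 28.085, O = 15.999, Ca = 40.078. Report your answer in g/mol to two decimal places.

929.05 g/mol

The formula mass is the sum 1.30*24.305 + 3.70*55.845 + 2*40.078 + 8*28.085 + 24*15.999 + 2*1.008.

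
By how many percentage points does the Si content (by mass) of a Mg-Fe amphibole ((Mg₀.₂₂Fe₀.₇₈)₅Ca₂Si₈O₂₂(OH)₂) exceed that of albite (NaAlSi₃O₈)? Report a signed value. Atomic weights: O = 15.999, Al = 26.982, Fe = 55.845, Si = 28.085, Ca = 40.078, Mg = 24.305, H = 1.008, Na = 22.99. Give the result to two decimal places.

-8.11 percentage points

Si in (Mg₀.₂₂Fe₀.₇₈)₅Ca₂Si₈O₂₂(OH)₂: molar mass 935.359 g/mol; 8×28.085 = 224.680 g → 24.02 wt%.
Si in NaAlSi₃O₈: molar mass 262.219 g/mol; 3×28.085 = 84.255 g → 32.13 wt%.
Difference = 24.02 − 32.13 = -8.11 percentage points.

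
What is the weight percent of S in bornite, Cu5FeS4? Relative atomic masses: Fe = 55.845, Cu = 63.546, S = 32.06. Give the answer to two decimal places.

M(Cu5FeS4) = 501.815 g/mol.
S contributes 4 × 32.06 = 128.240 g per mole.
128.240/501.815 = 0.2556 → 25.56%.

25.56 mass %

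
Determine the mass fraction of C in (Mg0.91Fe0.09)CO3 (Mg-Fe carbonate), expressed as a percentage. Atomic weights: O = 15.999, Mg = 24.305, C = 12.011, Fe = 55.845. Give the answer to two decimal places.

Formula mass = 0.91*24.305 + 0.09*55.845 + 1*12.011 + 3*15.999 = 87.152 g/mol, of which 12.011 g is C.
So C makes up 12.011/87.152 = 0.1378 of the mass, i.e. 13.78%.

13.78 mass %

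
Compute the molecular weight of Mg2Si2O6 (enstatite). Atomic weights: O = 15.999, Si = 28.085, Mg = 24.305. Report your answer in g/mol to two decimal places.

Mg: 2 × 24.305 = 48.6100
Si: 2 × 28.085 = 56.1700
O: 6 × 15.999 = 95.9940
Summing the contributions gives the formula mass.

200.77 g/mol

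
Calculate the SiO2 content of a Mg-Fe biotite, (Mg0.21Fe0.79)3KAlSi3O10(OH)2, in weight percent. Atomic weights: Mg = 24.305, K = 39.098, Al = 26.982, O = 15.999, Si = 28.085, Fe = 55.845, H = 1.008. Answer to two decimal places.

M((Mg0.21Fe0.79)3KAlSi3O10(OH)2) = 492.004 g/mol; M(SiO2) = 60.083 g/mol.
Moles SiO2 per formula unit = 3 Si ÷ 1 = 3.0000.
SiO2 fraction = (3.0000 × 60.083) / 492.004 = 180.249/492.004 = 0.3664.

36.64 wt%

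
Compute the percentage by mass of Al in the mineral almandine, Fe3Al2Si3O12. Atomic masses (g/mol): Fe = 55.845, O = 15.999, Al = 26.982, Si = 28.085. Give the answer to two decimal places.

Molar mass of Fe3Al2Si3O12: 3·55.845 + 2·26.982 + 3·28.085 + 12·15.999 = 497.742 g/mol.
Mass of Al per formula unit: 2 × 26.982 = 53.964 g.
Weight fraction Al = 53.964 / 497.742 = 0.1084.

10.84 mass %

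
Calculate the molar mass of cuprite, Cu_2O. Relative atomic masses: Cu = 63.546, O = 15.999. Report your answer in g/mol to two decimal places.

143.09 g/mol

M = 2*63.546 + 1*15.999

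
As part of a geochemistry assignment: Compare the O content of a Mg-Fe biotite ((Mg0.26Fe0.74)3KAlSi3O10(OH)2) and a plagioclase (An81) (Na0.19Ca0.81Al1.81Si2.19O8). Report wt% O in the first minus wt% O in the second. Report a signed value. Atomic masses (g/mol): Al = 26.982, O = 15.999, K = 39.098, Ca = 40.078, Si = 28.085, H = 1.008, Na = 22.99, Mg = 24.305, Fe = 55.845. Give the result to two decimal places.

First mineral: 191.988 g O in 487.273 g formula = 39.40 wt% O.
Second mineral: 127.992 g O in 275.167 g formula = 46.51 wt% O.
39.40% − 46.51% gives a difference of -7.11 percentage points.

-7.11 percentage points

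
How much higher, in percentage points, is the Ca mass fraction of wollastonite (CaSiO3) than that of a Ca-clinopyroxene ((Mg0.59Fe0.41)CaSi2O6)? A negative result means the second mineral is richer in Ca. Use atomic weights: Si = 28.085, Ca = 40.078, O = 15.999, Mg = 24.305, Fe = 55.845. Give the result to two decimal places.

17.04 percentage points

M(CaSiO3) = 116.160 g/mol, so wt% Ca = 40.078/116.160 × 100 = 34.50%.
M((Mg0.59Fe0.41)CaSi2O6) = 229.478 g/mol, so wt% Ca = 40.078/229.478 × 100 = 17.46%.
34.50 − 17.46 = 17.04 pp.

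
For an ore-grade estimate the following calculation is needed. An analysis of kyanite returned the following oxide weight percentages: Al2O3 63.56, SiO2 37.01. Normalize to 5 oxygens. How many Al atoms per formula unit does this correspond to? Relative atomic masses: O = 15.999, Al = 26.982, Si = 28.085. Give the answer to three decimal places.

2.010 Al apfu

63.56 wt% Al2O3 ÷ 101.961 g/mol = 0.62338 mol, giving 1.24676 Al and 1.87014 O.
37.01 wt% SiO2 ÷ 60.083 g/mol = 0.61598 mol, giving 0.61598 Si and 1.23196 O.
Oxygen sums to 3.10210; scaling by 5/3.10210 = 1.61181 puts the formula on 5 O.
Al: 1.24676 × 1.61181 = 2.010 atoms per formula unit.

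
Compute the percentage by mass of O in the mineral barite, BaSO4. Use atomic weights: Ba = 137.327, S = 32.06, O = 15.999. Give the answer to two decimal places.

27.42 weight percent

Formula mass = 1*137.327 + 1*32.06 + 4*15.999 = 233.383 g/mol, of which 63.996 g is O.
So O makes up 63.996/233.383 = 0.2742 of the mass, i.e. 27.42%.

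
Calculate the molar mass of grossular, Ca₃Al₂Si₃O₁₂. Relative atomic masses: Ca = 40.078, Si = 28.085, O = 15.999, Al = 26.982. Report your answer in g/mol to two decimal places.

450.44 g/mol

The formula mass is the sum 3·40.078 + 2·26.982 + 3·28.085 + 12·15.999.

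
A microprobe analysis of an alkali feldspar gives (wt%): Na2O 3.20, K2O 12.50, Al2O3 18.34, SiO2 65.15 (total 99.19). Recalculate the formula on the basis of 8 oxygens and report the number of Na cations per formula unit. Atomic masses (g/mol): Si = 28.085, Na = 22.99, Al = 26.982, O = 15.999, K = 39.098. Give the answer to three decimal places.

0.286 Na apfu

3.20 wt% Na2O ÷ 61.979 g/mol = 0.05163 mol, giving 0.10326 Na and 0.05163 O.
12.50 wt% K2O ÷ 94.195 g/mol = 0.13270 mol, giving 0.26540 K and 0.13270 O.
18.34 wt% Al2O3 ÷ 101.961 g/mol = 0.17987 mol, giving 0.35974 Al and 0.53961 O.
65.15 wt% SiO2 ÷ 60.083 g/mol = 1.08433 mol, giving 1.08433 Si and 2.16866 O.
Oxygen sums to 2.89260; scaling by 8/2.89260 = 2.76568 puts the formula on 8 O.
Na: 0.10326 × 2.76568 = 0.286 atoms per formula unit.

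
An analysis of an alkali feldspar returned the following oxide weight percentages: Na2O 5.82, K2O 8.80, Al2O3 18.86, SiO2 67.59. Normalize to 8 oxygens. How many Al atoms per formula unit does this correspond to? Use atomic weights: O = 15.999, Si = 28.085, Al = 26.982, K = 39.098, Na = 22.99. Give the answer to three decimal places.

5.82 wt% Na2O ÷ 61.979 g/mol = 0.09390 mol, giving 0.18780 Na and 0.09390 O.
8.80 wt% K2O ÷ 94.195 g/mol = 0.09342 mol, giving 0.18684 K and 0.09342 O.
18.86 wt% Al2O3 ÷ 101.961 g/mol = 0.18497 mol, giving 0.36994 Al and 0.55491 O.
67.59 wt% SiO2 ÷ 60.083 g/mol = 1.12494 mol, giving 1.12494 Si and 2.24988 O.
Oxygen sums to 2.99211; scaling by 8/2.99211 = 2.67370 puts the formula on 8 O.
Al: 0.36994 × 2.67370 = 0.989 atoms per formula unit.

0.989 Al apfu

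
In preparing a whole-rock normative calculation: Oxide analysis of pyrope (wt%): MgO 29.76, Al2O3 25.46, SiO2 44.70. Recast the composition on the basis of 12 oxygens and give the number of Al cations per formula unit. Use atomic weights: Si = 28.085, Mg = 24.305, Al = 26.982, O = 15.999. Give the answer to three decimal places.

2.014 Al apfu

MgO (M=40.304): mol = 0.73839; Mg = 0.73839, O = 0.73839.
Al2O3 (M=101.961): mol = 0.24970; Al = 0.49940, O = 0.74910.
SiO2 (M=60.083): mol = 0.74397; Si = 0.74397, O = 1.48794.
ΣO = 2.97543; factor = 12/ΣO = 4.03303.
Al apfu = 0.49940 × 4.03303 = 2.014.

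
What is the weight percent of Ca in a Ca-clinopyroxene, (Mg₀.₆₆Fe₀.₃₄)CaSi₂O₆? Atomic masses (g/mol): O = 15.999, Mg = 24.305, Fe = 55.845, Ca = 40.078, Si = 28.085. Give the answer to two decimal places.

17.63 weight percent

Molar mass of (Mg₀.₆₆Fe₀.₃₄)CaSi₂O₆: 0.66·24.305 + 0.34·55.845 + 1·40.078 + 2·28.085 + 6·15.999 = 227.271 g/mol.
Mass of Ca per formula unit: 1 × 40.078 = 40.078 g.
Weight fraction Ca = 40.078 / 227.271 = 0.1763.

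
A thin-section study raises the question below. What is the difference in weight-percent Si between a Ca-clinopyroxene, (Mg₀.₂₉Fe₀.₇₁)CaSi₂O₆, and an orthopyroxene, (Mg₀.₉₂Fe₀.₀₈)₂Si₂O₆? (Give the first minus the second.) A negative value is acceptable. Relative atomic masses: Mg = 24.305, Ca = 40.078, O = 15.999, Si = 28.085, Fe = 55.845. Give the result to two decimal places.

-3.78 percentage points

M((Mg₀.₂₉Fe₀.₇₁)CaSi₂O₆) = 238.940 g/mol, so wt% Si = 56.170/238.940 × 100 = 23.51%.
M((Mg₀.₉₂Fe₀.₀₈)₂Si₂O₆) = 205.820 g/mol, so wt% Si = 56.170/205.820 × 100 = 27.29%.
23.51 − 27.29 = -3.78 pp.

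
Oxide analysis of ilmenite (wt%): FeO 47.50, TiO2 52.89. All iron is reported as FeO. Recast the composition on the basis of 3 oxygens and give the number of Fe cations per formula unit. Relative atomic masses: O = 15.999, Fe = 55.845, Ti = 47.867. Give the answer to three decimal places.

FeO: 47.50/71.844 = 0.66115 mol → 0.66115 mol Fe, 0.66115 mol O.
TiO2: 52.89/79.865 = 0.66224 mol → 0.66224 mol Ti, 1.32448 mol O.
Total oxygen = 1.98563 mol. Normalization factor = 3/1.98563 = 1.51086.
Fe per 3 O = 0.66115 × 1.51086 = 0.999.

0.999 Fe apfu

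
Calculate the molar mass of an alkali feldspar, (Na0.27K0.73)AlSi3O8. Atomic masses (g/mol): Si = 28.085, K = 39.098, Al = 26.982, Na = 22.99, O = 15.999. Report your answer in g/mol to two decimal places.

The formula mass is the sum 0.27*22.99 + 0.73*39.098 + 1*26.982 + 3*28.085 + 8*15.999.

273.98 g/mol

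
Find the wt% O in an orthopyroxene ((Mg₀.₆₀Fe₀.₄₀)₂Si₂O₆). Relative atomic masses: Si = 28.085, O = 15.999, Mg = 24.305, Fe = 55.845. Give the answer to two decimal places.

42.47 wt%

Formula mass = 1.20*24.305 + 0.80*55.845 + 2*28.085 + 6*15.999 = 226.006 g/mol, of which 95.994 g is O.
So O makes up 95.994/226.006 = 0.4247 of the mass, i.e. 42.47%.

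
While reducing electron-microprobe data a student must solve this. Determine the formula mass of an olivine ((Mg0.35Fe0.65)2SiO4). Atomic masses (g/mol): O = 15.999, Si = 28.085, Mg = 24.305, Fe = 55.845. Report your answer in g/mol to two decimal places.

M = 0.70(24.305) + 1.30(55.845) + 1(28.085) + 4(15.999)

181.69 g/mol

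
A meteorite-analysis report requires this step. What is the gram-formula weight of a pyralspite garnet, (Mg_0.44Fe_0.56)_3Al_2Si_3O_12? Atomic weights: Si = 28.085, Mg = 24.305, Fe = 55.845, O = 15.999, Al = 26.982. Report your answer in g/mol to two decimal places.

456.11 g/mol

Mg: 1.32 × 24.305 = 32.0826
Fe: 1.68 × 55.845 = 93.8196
Al: 2 × 26.982 = 53.9640
Si: 3 × 28.085 = 84.2550
O: 12 × 15.999 = 191.9880
Summing the contributions gives the formula mass.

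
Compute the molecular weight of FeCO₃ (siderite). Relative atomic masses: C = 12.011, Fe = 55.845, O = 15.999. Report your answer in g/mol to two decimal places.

115.85 g/mol

M = 1(55.845) + 1(12.011) + 3(15.999)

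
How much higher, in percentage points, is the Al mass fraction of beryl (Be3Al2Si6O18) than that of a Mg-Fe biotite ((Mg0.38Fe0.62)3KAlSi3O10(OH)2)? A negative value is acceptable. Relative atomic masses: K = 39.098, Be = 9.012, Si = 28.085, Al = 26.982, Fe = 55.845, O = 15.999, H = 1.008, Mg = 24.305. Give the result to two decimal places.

4.37 percentage points

Al in Be3Al2Si6O18: molar mass 537.492 g/mol; 2×26.982 = 53.964 g → 10.04 wt%.
Al in (Mg0.38Fe0.62)3KAlSi3O10(OH)2: molar mass 475.918 g/mol; 1×26.982 = 26.982 g → 5.67 wt%.
Difference = 10.04 − 5.67 = 4.37 percentage points.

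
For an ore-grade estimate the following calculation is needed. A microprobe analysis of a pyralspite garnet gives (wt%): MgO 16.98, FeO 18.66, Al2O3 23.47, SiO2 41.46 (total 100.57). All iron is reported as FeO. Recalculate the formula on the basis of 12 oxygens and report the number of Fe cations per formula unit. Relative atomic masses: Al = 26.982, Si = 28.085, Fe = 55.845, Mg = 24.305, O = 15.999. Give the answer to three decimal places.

MgO (M=40.304): mol = 0.42130; Mg = 0.42130, O = 0.42130.
FeO (M=71.844): mol = 0.25973; Fe = 0.25973, O = 0.25973.
Al2O3 (M=101.961): mol = 0.23019; Al = 0.46038, O = 0.69057.
SiO2 (M=60.083): mol = 0.69005; Si = 0.69005, O = 1.38010.
ΣO = 2.75170; factor = 12/ΣO = 4.36094.
Fe apfu = 0.25973 × 4.36094 = 1.133.

1.133 Fe apfu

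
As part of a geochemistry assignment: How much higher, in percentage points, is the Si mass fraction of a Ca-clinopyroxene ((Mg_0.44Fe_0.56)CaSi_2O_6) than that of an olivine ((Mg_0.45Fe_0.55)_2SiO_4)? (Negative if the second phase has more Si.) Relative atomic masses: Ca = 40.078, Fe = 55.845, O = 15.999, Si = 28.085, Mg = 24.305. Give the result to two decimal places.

7.97 percentage points

First mineral: 56.170 g Si in 234.209 g formula = 23.98 wt% Si.
Second mineral: 28.085 g Si in 175.385 g formula = 16.01 wt% Si.
23.98% − 16.01% gives a difference of 7.97 percentage points.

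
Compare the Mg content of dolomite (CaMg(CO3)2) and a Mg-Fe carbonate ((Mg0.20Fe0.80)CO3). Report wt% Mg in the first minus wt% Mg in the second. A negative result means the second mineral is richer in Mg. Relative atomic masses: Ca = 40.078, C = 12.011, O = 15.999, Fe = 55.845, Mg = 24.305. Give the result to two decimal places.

8.74 percentage points

M(CaMg(CO3)2) = 184.399 g/mol, so wt% Mg = 24.305/184.399 × 100 = 13.18%.
M((Mg0.20Fe0.80)CO3) = 109.545 g/mol, so wt% Mg = 4.861/109.545 × 100 = 4.44%.
13.18 − 4.44 = 8.74 pp.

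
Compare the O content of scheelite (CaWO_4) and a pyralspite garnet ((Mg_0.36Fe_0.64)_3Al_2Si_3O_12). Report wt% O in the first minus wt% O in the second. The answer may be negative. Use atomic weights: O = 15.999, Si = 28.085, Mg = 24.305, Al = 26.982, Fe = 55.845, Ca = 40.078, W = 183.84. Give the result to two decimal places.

M(CaWO_4) = 287.914 g/mol, so wt% O = 63.996/287.914 × 100 = 22.23%.
M((Mg_0.36Fe_0.64)_3Al_2Si_3O_12) = 463.679 g/mol, so wt% O = 191.988/463.679 × 100 = 41.41%.
22.23 − 41.41 = -19.18 pp.

-19.18 percentage points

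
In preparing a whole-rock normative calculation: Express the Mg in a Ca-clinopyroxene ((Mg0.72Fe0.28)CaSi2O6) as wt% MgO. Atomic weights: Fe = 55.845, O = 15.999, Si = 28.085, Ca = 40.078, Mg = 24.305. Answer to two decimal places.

12.88 wt%

Molar mass of (Mg0.72Fe0.28)CaSi2O6 = 0.72·24.305 + 0.28·55.845 + 1·40.078 + 2·28.085 + 6·15.999 = 225.378 g/mol.
Each formula unit contains 0.72 Mg, equivalent to 0.72/1 = 0.7200 mol MgO.
M(MgO) = 1×24.305 + 1×15.999 = 40.304 g/mol.
Mass of MgO per formula unit = 0.7200 × 40.304 = 29.019 g.
MgO wt% = 29.019 / 225.378 × 100 = 12.88%.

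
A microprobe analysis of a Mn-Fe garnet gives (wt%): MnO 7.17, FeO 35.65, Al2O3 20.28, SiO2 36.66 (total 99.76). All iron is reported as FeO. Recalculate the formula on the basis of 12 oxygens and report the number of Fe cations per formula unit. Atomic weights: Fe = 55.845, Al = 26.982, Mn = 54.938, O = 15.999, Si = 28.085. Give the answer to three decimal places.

2.466 Fe apfu

MnO: 7.17/70.937 = 0.10108 mol → 0.10108 mol Mn, 0.10108 mol O.
FeO: 35.65/71.844 = 0.49621 mol → 0.49621 mol Fe, 0.49621 mol O.
Al2O3: 20.28/101.961 = 0.19890 mol → 0.39780 mol Al, 0.59670 mol O.
SiO2: 36.66/60.083 = 0.61016 mol → 0.61016 mol Si, 1.22032 mol O.
Total oxygen = 2.41431 mol. Normalization factor = 12/2.41431 = 4.97036.
Fe per 12 O = 0.49621 × 4.97036 = 2.466.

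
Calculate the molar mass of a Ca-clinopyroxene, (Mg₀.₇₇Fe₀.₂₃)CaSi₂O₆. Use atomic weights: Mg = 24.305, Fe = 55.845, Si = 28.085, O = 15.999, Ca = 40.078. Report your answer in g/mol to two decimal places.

223.80 g/mol

The formula mass is the sum 0.77·24.305 + 0.23·55.845 + 1·40.078 + 2·28.085 + 6·15.999.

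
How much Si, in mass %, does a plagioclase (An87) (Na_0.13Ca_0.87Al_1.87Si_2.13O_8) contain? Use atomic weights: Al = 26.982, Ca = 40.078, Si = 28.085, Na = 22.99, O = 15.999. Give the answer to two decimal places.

21.66 mass %

M(Na_0.13Ca_0.87Al_1.87Si_2.13O_8) = 276.126 g/mol.
Si contributes 2.13 × 28.085 = 59.821 g per mole.
59.821/276.126 = 0.2166 → 21.66%.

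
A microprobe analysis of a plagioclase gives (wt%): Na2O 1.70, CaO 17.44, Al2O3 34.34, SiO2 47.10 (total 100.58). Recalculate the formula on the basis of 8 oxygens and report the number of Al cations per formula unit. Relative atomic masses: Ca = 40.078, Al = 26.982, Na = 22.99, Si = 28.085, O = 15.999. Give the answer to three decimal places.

1.848 Al apfu

Na2O: 1.70/61.979 = 0.02743 mol → 0.05486 mol Na, 0.02743 mol O.
CaO: 17.44/56.077 = 0.31100 mol → 0.31100 mol Ca, 0.31100 mol O.
Al2O3: 34.34/101.961 = 0.33680 mol → 0.67360 mol Al, 1.01040 mol O.
SiO2: 47.10/60.083 = 0.78392 mol → 0.78392 mol Si, 1.56784 mol O.
Total oxygen = 2.91667 mol. Normalization factor = 8/2.91667 = 2.74285.
Al per 8 O = 0.67360 × 2.74285 = 1.848.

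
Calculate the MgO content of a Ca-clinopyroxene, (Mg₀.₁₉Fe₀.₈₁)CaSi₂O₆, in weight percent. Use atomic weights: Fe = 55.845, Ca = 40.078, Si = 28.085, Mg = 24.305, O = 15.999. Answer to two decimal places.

M((Mg₀.₁₉Fe₀.₈₁)CaSi₂O₆) = 242.094 g/mol; M(MgO) = 40.304 g/mol.
Moles MgO per formula unit = 0.19 Mg ÷ 1 = 0.1900.
MgO fraction = (0.1900 × 40.304) / 242.094 = 7.658/242.094 = 0.0316.

3.16 wt%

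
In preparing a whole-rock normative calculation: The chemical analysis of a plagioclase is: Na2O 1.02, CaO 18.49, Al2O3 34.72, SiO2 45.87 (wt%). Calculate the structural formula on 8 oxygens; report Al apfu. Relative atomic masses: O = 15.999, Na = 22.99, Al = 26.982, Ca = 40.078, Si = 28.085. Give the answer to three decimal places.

Na2O: 1.02/61.979 = 0.01646 mol → 0.03292 mol Na, 0.01646 mol O.
CaO: 18.49/56.077 = 0.32973 mol → 0.32973 mol Ca, 0.32973 mol O.
Al2O3: 34.72/101.961 = 0.34052 mol → 0.68104 mol Al, 1.02156 mol O.
SiO2: 45.87/60.083 = 0.76344 mol → 0.76344 mol Si, 1.52688 mol O.
Total oxygen = 2.89463 mol. Normalization factor = 8/2.89463 = 2.76374.
Al per 8 O = 0.68104 × 2.76374 = 1.882.

1.882 Al apfu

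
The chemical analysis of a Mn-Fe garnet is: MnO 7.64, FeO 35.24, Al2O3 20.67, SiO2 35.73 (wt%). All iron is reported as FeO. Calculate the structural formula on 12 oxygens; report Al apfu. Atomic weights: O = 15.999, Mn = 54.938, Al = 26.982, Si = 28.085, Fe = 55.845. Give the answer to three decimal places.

7.64 wt% MnO ÷ 70.937 g/mol = 0.10770 mol, giving 0.10770 Mn and 0.10770 O.
35.24 wt% FeO ÷ 71.844 g/mol = 0.49051 mol, giving 0.49051 Fe and 0.49051 O.
20.67 wt% Al2O3 ÷ 101.961 g/mol = 0.20272 mol, giving 0.40544 Al and 0.60816 O.
35.73 wt% SiO2 ÷ 60.083 g/mol = 0.59468 mol, giving 0.59468 Si and 1.18936 O.
Oxygen sums to 2.39573; scaling by 12/2.39573 = 5.00891 puts the formula on 12 O.
Al: 0.40544 × 5.00891 = 2.031 atoms per formula unit.

2.031 Al apfu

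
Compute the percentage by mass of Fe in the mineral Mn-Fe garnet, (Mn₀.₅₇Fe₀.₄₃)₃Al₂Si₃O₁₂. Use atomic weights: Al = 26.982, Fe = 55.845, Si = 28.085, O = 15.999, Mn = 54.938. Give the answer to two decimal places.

Molar mass of (Mn₀.₅₇Fe₀.₄₃)₃Al₂Si₃O₁₂: 1.71·54.938 + 1.29·55.845 + 2·26.982 + 3·28.085 + 12·15.999 = 496.191 g/mol.
Mass of Fe per formula unit: 1.29 × 55.845 = 72.040 g.
Weight fraction Fe = 72.040 / 496.191 = 0.1452.

14.52 mass %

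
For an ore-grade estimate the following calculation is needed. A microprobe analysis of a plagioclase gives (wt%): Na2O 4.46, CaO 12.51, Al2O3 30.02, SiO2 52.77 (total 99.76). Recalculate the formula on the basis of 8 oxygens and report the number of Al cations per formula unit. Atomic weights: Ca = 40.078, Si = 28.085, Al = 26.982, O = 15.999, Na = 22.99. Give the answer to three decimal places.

Na2O: 4.46/61.979 = 0.07196 mol → 0.14392 mol Na, 0.07196 mol O.
CaO: 12.51/56.077 = 0.22309 mol → 0.22309 mol Ca, 0.22309 mol O.
Al2O3: 30.02/101.961 = 0.29443 mol → 0.58886 mol Al, 0.88329 mol O.
SiO2: 52.77/60.083 = 0.87829 mol → 0.87829 mol Si, 1.75658 mol O.
Total oxygen = 2.93492 mol. Normalization factor = 8/2.93492 = 2.72580.
Al per 8 O = 0.58886 × 2.72580 = 1.605.

1.605 Al apfu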